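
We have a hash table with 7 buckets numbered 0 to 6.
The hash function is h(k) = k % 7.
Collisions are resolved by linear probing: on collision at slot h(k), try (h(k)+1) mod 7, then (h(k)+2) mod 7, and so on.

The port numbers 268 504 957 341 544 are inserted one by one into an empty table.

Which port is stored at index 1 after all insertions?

268: h=2 -> slot 2
504: h=0 -> slot 0
957: h=5 -> slot 5
341: h=5, probe 5,6 -> slot 6
544: h=5, probe 5,6,0,1 -> slot 1
Table: [504, 544, 268, —, —, 957, 341]

544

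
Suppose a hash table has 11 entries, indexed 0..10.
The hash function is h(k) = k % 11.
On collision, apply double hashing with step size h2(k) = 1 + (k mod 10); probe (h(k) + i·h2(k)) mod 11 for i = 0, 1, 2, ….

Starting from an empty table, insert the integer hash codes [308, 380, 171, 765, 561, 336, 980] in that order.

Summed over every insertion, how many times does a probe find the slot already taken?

7

308: h=0 => slot 0
380: h=6 => slot 6
171: h=6, h2=2, probe 6,8 => slot 8
765: h=6, h2=6, probe 6,1 => slot 1
561: h=0, h2=2, probe 0,2 => slot 2
336: h=6, h2=7, probe 6,2,9 => slot 9
980: h=1, h2=1, probe 1,2,3 => slot 3
Table: [308, 765, 561, 980, —, —, 380, —, 171, 336, —]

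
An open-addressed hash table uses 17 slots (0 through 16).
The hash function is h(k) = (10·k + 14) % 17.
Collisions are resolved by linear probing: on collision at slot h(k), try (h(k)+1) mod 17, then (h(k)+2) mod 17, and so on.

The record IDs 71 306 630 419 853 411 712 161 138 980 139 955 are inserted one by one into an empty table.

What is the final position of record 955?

Insert 71: h=10, slot 10 empty => index 10.
Insert 306: h=14, slot 14 empty => index 14.
Insert 630: h=7, slot 7 empty => index 7.
Insert 419: h=5, slot 5 empty => index 5.
Insert 853: h=10, slot 10 occupied => index 11.
Insert 411: h=10, slots 10,11 occupied => index 12.
Insert 712: h=11, slots 11,12 occupied => index 13.
Insert 161: h=9, slot 9 empty => index 9.
Insert 138: h=0, slot 0 empty => index 0.
Insert 980: h=5, slot 5 occupied => index 6.
Insert 139: h=10, slots 10,11,12,13,14 occupied => index 15.
Insert 955: h=10, slots 10,11,12,13,14,15 occupied => index 16.
Table: [138, _, _, _, _, 419, 980, 630, _, 161, 71, 853, 411, 712, 306, 139, 955]

16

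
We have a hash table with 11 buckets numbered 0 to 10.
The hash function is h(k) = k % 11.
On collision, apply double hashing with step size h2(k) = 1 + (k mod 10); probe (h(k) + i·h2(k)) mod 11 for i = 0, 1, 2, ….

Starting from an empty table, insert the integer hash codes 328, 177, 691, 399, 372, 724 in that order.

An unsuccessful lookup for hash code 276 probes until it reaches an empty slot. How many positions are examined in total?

5

Insert 328: h=9, slot 9 empty → index 9.
Insert 177: h=1, slot 1 empty → index 1.
Insert 691: h=9, h2=2, slot 9 occupied → index 0.
Insert 399: h=3, slot 3 empty → index 3.
Insert 372: h=9, h2=3, slots 9,1 occupied → index 4.
Insert 724: h=9, h2=5, slots 9,3 occupied → index 8.
Table: [691, 177, —, 399, 372, —, —, —, 724, 328, —]
Lookup 276: h=1, h2=7, probe 1,8,4,0,7 → slot 7 empty, not found.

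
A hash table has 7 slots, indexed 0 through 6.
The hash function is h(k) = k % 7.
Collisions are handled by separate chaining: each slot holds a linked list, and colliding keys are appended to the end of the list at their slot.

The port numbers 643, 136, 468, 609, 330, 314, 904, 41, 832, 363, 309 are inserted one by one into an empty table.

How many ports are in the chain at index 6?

6

Insert 643: h=6, bucket 6 empty → new chain.
Insert 136: h=3, bucket 3 empty → new chain.
Insert 468: h=6, bucket 6 nonempty → append to chain.
Insert 609: h=0, bucket 0 empty → new chain.
Insert 330: h=1, bucket 1 empty → new chain.
Insert 314: h=6, bucket 6 nonempty → append to chain.
Insert 904: h=1, bucket 1 nonempty → append to chain.
Insert 41: h=6, bucket 6 nonempty → append to chain.
Insert 832: h=6, bucket 6 nonempty → append to chain.
Insert 363: h=6, bucket 6 nonempty → append to chain.
Insert 309: h=1, bucket 1 nonempty → append to chain.
Final buckets:
0: 609
1: 330 -> 904 -> 309
2: -
3: 136
4: -
5: -
6: 643 -> 468 -> 314 -> 41 -> 832 -> 363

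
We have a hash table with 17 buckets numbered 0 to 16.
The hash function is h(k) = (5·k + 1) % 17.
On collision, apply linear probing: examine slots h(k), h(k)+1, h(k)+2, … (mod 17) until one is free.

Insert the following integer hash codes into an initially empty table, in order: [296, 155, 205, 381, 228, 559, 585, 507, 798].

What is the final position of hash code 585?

5

296: h=2 -> slot 2
155: h=11 -> slot 11
205: h=6 -> slot 6
381: h=2, probe 2,3 -> slot 3
228: h=2, probe 2,3,4 -> slot 4
559: h=8 -> slot 8
585: h=2, probe 2,3,4,5 -> slot 5
507: h=3, probe 3,4,5,6,7 -> slot 7
798: h=13 -> slot 13
Table: [-, -, 296, 381, 228, 585, 205, 507, 559, -, -, 155, -, 798, -, -, -]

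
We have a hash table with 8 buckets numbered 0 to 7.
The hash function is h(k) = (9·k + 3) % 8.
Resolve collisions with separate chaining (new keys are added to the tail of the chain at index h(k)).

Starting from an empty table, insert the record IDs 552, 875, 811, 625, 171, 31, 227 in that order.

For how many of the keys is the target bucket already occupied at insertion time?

3

Insert 552: h=3, bucket 3 empty -> new chain.
Insert 875: h=6, bucket 6 empty -> new chain.
Insert 811: h=6, bucket 6 nonempty -> append to chain.
Insert 625: h=4, bucket 4 empty -> new chain.
Insert 171: h=6, bucket 6 nonempty -> append to chain.
Insert 31: h=2, bucket 2 empty -> new chain.
Insert 227: h=6, bucket 6 nonempty -> append to chain.
Final buckets:
0: ∅
1: ∅
2: 31
3: 552
4: 625
5: ∅
6: 875 -> 811 -> 171 -> 227
7: ∅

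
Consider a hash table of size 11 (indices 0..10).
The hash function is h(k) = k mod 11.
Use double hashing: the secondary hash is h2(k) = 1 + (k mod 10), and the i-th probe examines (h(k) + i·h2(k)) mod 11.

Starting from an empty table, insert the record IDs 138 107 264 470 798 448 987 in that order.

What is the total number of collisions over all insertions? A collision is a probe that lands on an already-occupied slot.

6

138 hashes to 6; slot 6 is free -> place at 6.
107 hashes to 8; slot 8 is free -> place at 8.
264 hashes to 0; slot 0 is free -> place at 0.
470 hashes to 8, h2=1; 8 taken -> place at 9.
798 hashes to 6, h2=9; 6 taken -> place at 4.
448 hashes to 8, h2=9; 8,6,4 taken -> place at 2.
987 hashes to 8, h2=8; 8 taken -> place at 5.
Table: [264, _, 448, _, 798, 987, 138, _, 107, 470, _]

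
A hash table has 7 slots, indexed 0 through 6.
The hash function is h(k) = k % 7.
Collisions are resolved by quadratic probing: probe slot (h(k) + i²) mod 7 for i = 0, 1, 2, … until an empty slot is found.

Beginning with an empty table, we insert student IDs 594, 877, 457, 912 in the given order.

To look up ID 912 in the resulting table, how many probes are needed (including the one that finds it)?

4

594: h=6 -> slot 6
877: h=2 -> slot 2
457: h=2, probe 2,3 -> slot 3
912: h=2, probe 2,3,6,4 -> slot 4
Table: [-, -, 877, 457, 912, -, 594]
Lookup 912: h=2, probe 2,3,6,4 → found at 4.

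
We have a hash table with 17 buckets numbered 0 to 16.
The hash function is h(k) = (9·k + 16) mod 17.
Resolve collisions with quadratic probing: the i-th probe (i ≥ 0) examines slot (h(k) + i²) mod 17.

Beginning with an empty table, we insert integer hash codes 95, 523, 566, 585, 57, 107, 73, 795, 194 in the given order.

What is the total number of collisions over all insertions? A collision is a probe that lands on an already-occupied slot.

Insert 95: h=4, slot 4 empty → index 4.
Insert 523: h=14, slot 14 empty → index 14.
Insert 566: h=10, slot 10 empty → index 10.
Insert 585: h=11, slot 11 empty → index 11.
Insert 57: h=2, slot 2 empty → index 2.
Insert 107: h=10, slots 10,11,14,2 occupied → index 9.
Insert 73: h=10, slots 10,11,14,2,9 occupied → index 1.
Insert 795: h=14, slot 14 occupied → index 15.
Insert 194: h=11, slot 11 occupied → index 12.
Table: [∅, 73, 57, ∅, 95, ∅, ∅, ∅, ∅, 107, 566, 585, 194, ∅, 523, 795, ∅]

11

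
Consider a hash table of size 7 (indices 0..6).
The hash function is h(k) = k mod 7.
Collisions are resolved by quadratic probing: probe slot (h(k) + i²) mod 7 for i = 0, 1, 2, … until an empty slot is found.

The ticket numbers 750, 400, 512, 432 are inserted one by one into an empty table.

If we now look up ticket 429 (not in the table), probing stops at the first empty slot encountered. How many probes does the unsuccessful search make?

2

750: h=1 => slot 1
400: h=1, probe 1,2 => slot 2
512: h=1, probe 1,2,5 => slot 5
432: h=5, probe 5,6 => slot 6
Table: [—, 750, 400, —, —, 512, 432]
Lookup 429: h=2, probe 2,3 → slot 3 empty, not found.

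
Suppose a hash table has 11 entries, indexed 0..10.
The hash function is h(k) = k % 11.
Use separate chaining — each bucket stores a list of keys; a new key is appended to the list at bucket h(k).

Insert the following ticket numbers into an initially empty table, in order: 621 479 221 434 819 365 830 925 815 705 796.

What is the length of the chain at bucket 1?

4

621 → bucket 5
479 → bucket 6
221 → bucket 1
434 → bucket 5 (collision)
819 → bucket 5 (collision)
365 → bucket 2
830 → bucket 5 (collision)
925 → bucket 1 (collision)
815 → bucket 1 (collision)
705 → bucket 1 (collision)
796 → bucket 4
Final buckets:
0: -
1: 221 -> 925 -> 815 -> 705
2: 365
3: -
4: 796
5: 621 -> 434 -> 819 -> 830
6: 479
7: -
8: -
9: -
10: -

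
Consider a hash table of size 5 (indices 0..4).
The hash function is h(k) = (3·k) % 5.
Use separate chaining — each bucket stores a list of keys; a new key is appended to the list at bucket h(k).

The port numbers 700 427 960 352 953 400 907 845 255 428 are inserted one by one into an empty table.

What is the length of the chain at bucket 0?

5

700 -> bucket 0
427 -> bucket 1
960 -> bucket 0 (collision)
352 -> bucket 1 (collision)
953 -> bucket 4
400 -> bucket 0 (collision)
907 -> bucket 1 (collision)
845 -> bucket 0 (collision)
255 -> bucket 0 (collision)
428 -> bucket 4 (collision)
Final buckets:
0: 700 -> 960 -> 400 -> 845 -> 255
1: 427 -> 352 -> 907
2: .
3: .
4: 953 -> 428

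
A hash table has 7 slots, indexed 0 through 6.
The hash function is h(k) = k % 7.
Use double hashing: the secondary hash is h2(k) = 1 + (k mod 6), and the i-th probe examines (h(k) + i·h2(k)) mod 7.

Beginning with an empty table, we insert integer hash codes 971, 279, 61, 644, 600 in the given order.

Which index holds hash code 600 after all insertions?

1

Insert 971: h=5, slot 5 empty -> index 5.
Insert 279: h=6, slot 6 empty -> index 6.
Insert 61: h=5, h2=2, slot 5 occupied -> index 0.
Insert 644: h=0, h2=3, slot 0 occupied -> index 3.
Insert 600: h=5, h2=1, slots 5,6,0 occupied -> index 1.
Table: [61, 600, ., 644, ., 971, 279]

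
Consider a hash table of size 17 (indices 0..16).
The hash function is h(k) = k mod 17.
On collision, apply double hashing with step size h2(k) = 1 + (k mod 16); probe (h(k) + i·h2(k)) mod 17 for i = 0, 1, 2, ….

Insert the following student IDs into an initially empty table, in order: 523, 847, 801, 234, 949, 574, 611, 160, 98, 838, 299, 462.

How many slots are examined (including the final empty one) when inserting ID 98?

Insert 523: h=13, slot 13 empty → index 13.
Insert 847: h=14, slot 14 empty → index 14.
Insert 801: h=2, slot 2 empty → index 2.
Insert 234: h=13, h2=11, slot 13 occupied → index 7.
Insert 949: h=14, h2=6, slot 14 occupied → index 3.
Insert 574: h=13, h2=15, slot 13 occupied → index 11.
Insert 611: h=16, slot 16 empty → index 16.
Insert 160: h=7, h2=1, slot 7 occupied → index 8.
Insert 98: h=13, h2=3, slots 13,16,2 occupied → index 5.
Insert 838: h=5, h2=7, slot 5 occupied → index 12.
Insert 299: h=10, slot 10 empty → index 10.
Insert 462: h=3, h2=15, slot 3 occupied → index 1.
Table: [-, 462, 801, 949, -, 98, -, 234, 160, -, 299, 574, 838, 523, 847, -, 611]

4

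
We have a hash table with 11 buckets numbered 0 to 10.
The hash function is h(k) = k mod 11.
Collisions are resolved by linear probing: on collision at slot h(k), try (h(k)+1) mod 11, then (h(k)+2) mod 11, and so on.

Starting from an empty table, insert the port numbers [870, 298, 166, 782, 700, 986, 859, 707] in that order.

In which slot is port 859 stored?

Insert 870: h=1, slot 1 empty -> index 1.
Insert 298: h=1, slot 1 occupied -> index 2.
Insert 166: h=1, slots 1,2 occupied -> index 3.
Insert 782: h=1, slots 1,2,3 occupied -> index 4.
Insert 700: h=7, slot 7 empty -> index 7.
Insert 986: h=7, slot 7 occupied -> index 8.
Insert 859: h=1, slots 1,2,3,4 occupied -> index 5.
Insert 707: h=3, slots 3,4,5 occupied -> index 6.
Table: [-, 870, 298, 166, 782, 859, 707, 700, 986, -, -]

5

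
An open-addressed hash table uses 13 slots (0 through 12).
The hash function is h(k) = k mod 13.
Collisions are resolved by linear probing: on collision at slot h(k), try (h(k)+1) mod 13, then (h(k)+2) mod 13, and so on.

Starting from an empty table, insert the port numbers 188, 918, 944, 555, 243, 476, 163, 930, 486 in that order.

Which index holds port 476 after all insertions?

12

188 hashes to 6; slot 6 is free -> place at 6.
918 hashes to 8; slot 8 is free -> place at 8.
944 hashes to 8; 8 taken -> place at 9.
555 hashes to 9; 9 taken -> place at 10.
243 hashes to 9; 9,10 taken -> place at 11.
476 hashes to 8; 8,9,10,11 taken -> place at 12.
163 hashes to 7; slot 7 is free -> place at 7.
930 hashes to 7; 7,8,9,10,11,12 taken -> place at 0.
486 hashes to 5; slot 5 is free -> place at 5.
Table: [930, _, _, _, _, 486, 188, 163, 918, 944, 555, 243, 476]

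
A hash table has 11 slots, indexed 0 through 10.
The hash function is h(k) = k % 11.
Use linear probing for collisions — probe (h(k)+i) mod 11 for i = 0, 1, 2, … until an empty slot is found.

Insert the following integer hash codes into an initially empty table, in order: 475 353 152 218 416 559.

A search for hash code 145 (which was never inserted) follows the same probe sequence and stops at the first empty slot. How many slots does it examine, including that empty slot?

3

475 hashes to 2; slot 2 is free => place at 2.
353 hashes to 1; slot 1 is free => place at 1.
152 hashes to 9; slot 9 is free => place at 9.
218 hashes to 9; 9 taken => place at 10.
416 hashes to 9; 9,10 taken => place at 0.
559 hashes to 9; 9,10,0,1,2 taken => place at 3.
Table: [416, 353, 475, 559, _, _, _, _, _, 152, 218]
Lookup 145: h=2, probe 2,3,4 → slot 4 empty, not found.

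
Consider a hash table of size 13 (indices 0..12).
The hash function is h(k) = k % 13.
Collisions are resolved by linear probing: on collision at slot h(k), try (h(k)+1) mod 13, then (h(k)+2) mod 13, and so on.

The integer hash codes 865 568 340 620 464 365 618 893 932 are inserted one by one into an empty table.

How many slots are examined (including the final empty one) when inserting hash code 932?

865 hashes to 7; slot 7 is free → place at 7.
568 hashes to 9; slot 9 is free → place at 9.
340 hashes to 2; slot 2 is free → place at 2.
620 hashes to 9; 9 taken → place at 10.
464 hashes to 9; 9,10 taken → place at 11.
365 hashes to 1; slot 1 is free → place at 1.
618 hashes to 7; 7 taken → place at 8.
893 hashes to 9; 9,10,11 taken → place at 12.
932 hashes to 9; 9,10,11,12 taken → place at 0.
Table: [932, 365, 340, ., ., ., ., 865, 618, 568, 620, 464, 893]

5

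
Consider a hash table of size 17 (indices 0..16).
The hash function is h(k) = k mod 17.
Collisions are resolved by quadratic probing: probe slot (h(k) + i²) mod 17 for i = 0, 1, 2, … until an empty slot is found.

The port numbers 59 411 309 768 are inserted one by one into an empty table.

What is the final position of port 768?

59 hashes to 8; slot 8 is free → place at 8.
411 hashes to 3; slot 3 is free → place at 3.
309 hashes to 3; 3 taken → place at 4.
768 hashes to 3; 3,4 taken → place at 7.
Table: [-, -, -, 411, 309, -, -, 768, 59, -, -, -, -, -, -, -, -]

7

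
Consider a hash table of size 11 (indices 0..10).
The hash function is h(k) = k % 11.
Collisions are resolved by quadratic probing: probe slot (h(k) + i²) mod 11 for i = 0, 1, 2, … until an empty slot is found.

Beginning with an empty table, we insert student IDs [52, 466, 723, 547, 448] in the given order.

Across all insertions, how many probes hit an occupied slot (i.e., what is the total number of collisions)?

Insert 52: h=8, slot 8 empty -> index 8.
Insert 466: h=4, slot 4 empty -> index 4.
Insert 723: h=8, slot 8 occupied -> index 9.
Insert 547: h=8, slots 8,9 occupied -> index 1.
Insert 448: h=8, slots 8,9,1 occupied -> index 6.
Table: [., 547, ., ., 466, ., 448, ., 52, 723, .]

6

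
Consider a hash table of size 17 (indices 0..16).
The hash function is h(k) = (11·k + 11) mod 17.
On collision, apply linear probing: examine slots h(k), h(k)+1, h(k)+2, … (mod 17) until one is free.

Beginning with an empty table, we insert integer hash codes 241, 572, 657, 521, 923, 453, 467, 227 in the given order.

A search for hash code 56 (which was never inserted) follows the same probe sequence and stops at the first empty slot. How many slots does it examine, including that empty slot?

241: h=10 => slot 10
572: h=13 => slot 13
657: h=13, probe 13,14 => slot 14
521: h=13, probe 13,14,15 => slot 15
923: h=15, probe 15,16 => slot 16
453: h=13, probe 13,14,15,16,0 => slot 0
467: h=14, probe 14,15,16,0,1 => slot 1
227: h=9 => slot 9
Table: [453, 467, _, _, _, _, _, _, _, 227, 241, _, _, 572, 657, 521, 923]
Lookup 56: h=15, probe 15,16,0,1,2 → slot 2 empty, not found.

5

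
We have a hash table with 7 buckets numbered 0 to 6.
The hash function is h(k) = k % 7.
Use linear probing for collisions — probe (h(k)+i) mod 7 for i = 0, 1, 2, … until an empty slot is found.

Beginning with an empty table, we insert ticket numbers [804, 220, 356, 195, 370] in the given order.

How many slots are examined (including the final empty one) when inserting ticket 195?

Insert 804: h=6, slot 6 empty → index 6.
Insert 220: h=3, slot 3 empty → index 3.
Insert 356: h=6, slot 6 occupied → index 0.
Insert 195: h=6, slots 6,0 occupied → index 1.
Insert 370: h=6, slots 6,0,1 occupied → index 2.
Table: [356, 195, 370, 220, ∅, ∅, 804]

3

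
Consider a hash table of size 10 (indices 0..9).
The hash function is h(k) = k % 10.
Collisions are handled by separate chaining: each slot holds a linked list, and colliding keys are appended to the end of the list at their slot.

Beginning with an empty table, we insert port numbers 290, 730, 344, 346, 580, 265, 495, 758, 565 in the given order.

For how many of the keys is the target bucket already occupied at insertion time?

290 -> bucket 0
730 -> bucket 0 (collision)
344 -> bucket 4
346 -> bucket 6
580 -> bucket 0 (collision)
265 -> bucket 5
495 -> bucket 5 (collision)
758 -> bucket 8
565 -> bucket 5 (collision)
Final buckets:
0: 290 -> 730 -> 580
1: _
2: _
3: _
4: 344
5: 265 -> 495 -> 565
6: 346
7: _
8: 758
9: _

4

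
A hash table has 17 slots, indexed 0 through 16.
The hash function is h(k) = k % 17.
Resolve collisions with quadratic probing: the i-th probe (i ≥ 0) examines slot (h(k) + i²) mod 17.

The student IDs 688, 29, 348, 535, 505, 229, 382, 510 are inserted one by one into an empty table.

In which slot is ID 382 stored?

16

688 hashes to 8; slot 8 is free => place at 8.
29 hashes to 12; slot 12 is free => place at 12.
348 hashes to 8; 8 taken => place at 9.
535 hashes to 8; 8,9,12 taken => place at 0.
505 hashes to 12; 12 taken => place at 13.
229 hashes to 8; 8,9,12,0 taken => place at 7.
382 hashes to 8; 8,9,12,0,7 taken => place at 16.
510 hashes to 0; 0 taken => place at 1.
Table: [535, 510, _, _, _, _, _, 229, 688, 348, _, _, 29, 505, _, _, 382]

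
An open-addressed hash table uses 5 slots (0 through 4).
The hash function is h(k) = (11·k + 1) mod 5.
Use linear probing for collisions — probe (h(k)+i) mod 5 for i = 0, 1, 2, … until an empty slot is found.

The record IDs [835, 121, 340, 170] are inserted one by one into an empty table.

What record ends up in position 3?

340

835: h=1 → slot 1
121: h=2 → slot 2
340: h=1, probe 1,2,3 → slot 3
170: h=1, probe 1,2,3,4 → slot 4
Table: [∅, 835, 121, 340, 170]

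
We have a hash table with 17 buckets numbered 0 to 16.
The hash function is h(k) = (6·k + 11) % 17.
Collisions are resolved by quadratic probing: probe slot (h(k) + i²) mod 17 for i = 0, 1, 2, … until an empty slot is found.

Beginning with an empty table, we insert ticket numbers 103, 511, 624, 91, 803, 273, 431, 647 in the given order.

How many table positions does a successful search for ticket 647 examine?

103: h=0 -> slot 0
511: h=0, probe 0,1 -> slot 1
624: h=15 -> slot 15
91: h=13 -> slot 13
803: h=1, probe 1,2 -> slot 2
273: h=0, probe 0,1,4 -> slot 4
431: h=13, probe 13,14 -> slot 14
647: h=0, probe 0,1,4,9 -> slot 9
Table: [103, 511, 803, ., 273, ., ., ., ., 647, ., ., ., 91, 431, 624, .]
Lookup 647: h=0, probe 0,1,4,9 → found at 9.

4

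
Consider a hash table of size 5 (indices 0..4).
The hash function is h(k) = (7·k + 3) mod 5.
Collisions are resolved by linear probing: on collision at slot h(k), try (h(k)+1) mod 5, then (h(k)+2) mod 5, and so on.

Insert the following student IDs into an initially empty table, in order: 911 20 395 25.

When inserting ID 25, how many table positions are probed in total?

4

911: h=0 → slot 0
20: h=3 → slot 3
395: h=3, probe 3,4 → slot 4
25: h=3, probe 3,4,0,1 → slot 1
Table: [911, 25, ., 20, 395]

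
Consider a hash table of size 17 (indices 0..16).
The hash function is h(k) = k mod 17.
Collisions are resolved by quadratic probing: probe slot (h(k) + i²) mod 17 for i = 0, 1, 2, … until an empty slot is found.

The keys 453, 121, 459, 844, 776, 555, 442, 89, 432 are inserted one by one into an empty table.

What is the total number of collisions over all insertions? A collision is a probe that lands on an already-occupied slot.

7

453: h=11 -> slot 11
121: h=2 -> slot 2
459: h=0 -> slot 0
844: h=11, probe 11,12 -> slot 12
776: h=11, probe 11,12,15 -> slot 15
555: h=11, probe 11,12,15,3 -> slot 3
442: h=0, probe 0,1 -> slot 1
89: h=4 -> slot 4
432: h=7 -> slot 7
Table: [459, 442, 121, 555, 89, _, _, 432, _, _, _, 453, 844, _, _, 776, _]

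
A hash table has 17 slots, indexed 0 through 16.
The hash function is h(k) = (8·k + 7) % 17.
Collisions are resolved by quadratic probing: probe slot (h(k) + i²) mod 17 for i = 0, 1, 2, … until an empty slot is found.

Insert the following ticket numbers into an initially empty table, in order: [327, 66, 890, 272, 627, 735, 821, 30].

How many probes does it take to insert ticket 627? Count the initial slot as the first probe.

327: h=5 -> slot 5
66: h=8 -> slot 8
890: h=4 -> slot 4
272: h=7 -> slot 7
627: h=8, probe 8,9 -> slot 9
735: h=5, probe 5,6 -> slot 6
821: h=13 -> slot 13
30: h=9, probe 9,10 -> slot 10
Table: [., ., ., ., 890, 327, 735, 272, 66, 627, 30, ., ., 821, ., ., .]

2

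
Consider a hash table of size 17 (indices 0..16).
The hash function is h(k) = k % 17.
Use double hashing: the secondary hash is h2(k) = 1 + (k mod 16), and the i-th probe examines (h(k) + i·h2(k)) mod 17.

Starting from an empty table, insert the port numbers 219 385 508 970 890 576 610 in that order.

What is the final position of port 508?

219: h=15 -> slot 15
385: h=11 -> slot 11
508: h=15, h2=13, probe 15,11,7 -> slot 7
970: h=1 -> slot 1
890: h=6 -> slot 6
576: h=15, h2=1, probe 15,16 -> slot 16
610: h=15, h2=3, probe 15,1,4 -> slot 4
Table: [∅, 970, ∅, ∅, 610, ∅, 890, 508, ∅, ∅, ∅, 385, ∅, ∅, ∅, 219, 576]

7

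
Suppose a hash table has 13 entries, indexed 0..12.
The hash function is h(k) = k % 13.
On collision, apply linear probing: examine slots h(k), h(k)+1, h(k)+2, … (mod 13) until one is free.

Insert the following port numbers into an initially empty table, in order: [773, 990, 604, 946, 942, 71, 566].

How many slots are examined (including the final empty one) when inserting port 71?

773 hashes to 6; slot 6 is free → place at 6.
990 hashes to 2; slot 2 is free → place at 2.
604 hashes to 6; 6 taken → place at 7.
946 hashes to 10; slot 10 is free → place at 10.
942 hashes to 6; 6,7 taken → place at 8.
71 hashes to 6; 6,7,8 taken → place at 9.
566 hashes to 7; 7,8,9,10 taken → place at 11.
Table: [-, -, 990, -, -, -, 773, 604, 942, 71, 946, 566, -]

4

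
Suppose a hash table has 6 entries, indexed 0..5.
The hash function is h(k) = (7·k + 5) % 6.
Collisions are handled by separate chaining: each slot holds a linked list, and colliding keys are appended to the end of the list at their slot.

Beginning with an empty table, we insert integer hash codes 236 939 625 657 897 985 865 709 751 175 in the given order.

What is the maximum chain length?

6

Insert 236: h=1, bucket 1 empty → new chain.
Insert 939: h=2, bucket 2 empty → new chain.
Insert 625: h=0, bucket 0 empty → new chain.
Insert 657: h=2, bucket 2 nonempty → append to chain.
Insert 897: h=2, bucket 2 nonempty → append to chain.
Insert 985: h=0, bucket 0 nonempty → append to chain.
Insert 865: h=0, bucket 0 nonempty → append to chain.
Insert 709: h=0, bucket 0 nonempty → append to chain.
Insert 751: h=0, bucket 0 nonempty → append to chain.
Insert 175: h=0, bucket 0 nonempty → append to chain.
Final buckets:
0: 625 -> 985 -> 865 -> 709 -> 751 -> 175
1: 236
2: 939 -> 657 -> 897
3: —
4: —
5: —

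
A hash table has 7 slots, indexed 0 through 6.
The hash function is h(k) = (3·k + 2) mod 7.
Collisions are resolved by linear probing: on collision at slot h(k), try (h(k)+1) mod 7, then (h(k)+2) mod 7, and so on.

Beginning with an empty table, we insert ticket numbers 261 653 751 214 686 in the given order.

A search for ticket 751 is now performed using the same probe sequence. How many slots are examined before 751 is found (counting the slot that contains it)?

261: h=1 -> slot 1
653: h=1, probe 1,2 -> slot 2
751: h=1, probe 1,2,3 -> slot 3
214: h=0 -> slot 0
686: h=2, probe 2,3,4 -> slot 4
Table: [214, 261, 653, 751, 686, -, -]
Lookup 751: h=1, probe 1,2,3 → found at 3.

3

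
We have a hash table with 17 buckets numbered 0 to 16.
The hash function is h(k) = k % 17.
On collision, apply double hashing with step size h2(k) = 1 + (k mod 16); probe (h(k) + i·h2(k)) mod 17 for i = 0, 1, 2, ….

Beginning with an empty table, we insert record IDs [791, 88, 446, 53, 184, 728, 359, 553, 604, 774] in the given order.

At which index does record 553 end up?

12

Insert 791: h=9, slot 9 empty → index 9.
Insert 88: h=3, slot 3 empty → index 3.
Insert 446: h=4, slot 4 empty → index 4.
Insert 53: h=2, slot 2 empty → index 2.
Insert 184: h=14, slot 14 empty → index 14.
Insert 728: h=14, h2=9, slot 14 occupied → index 6.
Insert 359: h=2, h2=8, slot 2 occupied → index 10.
Insert 553: h=9, h2=10, slots 9,2 occupied → index 12.
Insert 604: h=9, h2=13, slot 9 occupied → index 5.
Insert 774: h=9, h2=7, slot 9 occupied → index 16.
Table: [—, —, 53, 88, 446, 604, 728, —, —, 791, 359, —, 553, —, 184, —, 774]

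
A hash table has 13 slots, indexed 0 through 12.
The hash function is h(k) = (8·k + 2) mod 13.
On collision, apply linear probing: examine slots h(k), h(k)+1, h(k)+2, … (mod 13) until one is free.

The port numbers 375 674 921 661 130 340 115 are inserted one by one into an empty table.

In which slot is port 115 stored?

4

Insert 375: h=12, slot 12 empty -> index 12.
Insert 674: h=12, slot 12 occupied -> index 0.
Insert 921: h=12, slots 12,0 occupied -> index 1.
Insert 661: h=12, slots 12,0,1 occupied -> index 2.
Insert 130: h=2, slot 2 occupied -> index 3.
Insert 340: h=5, slot 5 empty -> index 5.
Insert 115: h=12, slots 12,0,1,2,3 occupied -> index 4.
Table: [674, 921, 661, 130, 115, 340, ., ., ., ., ., ., 375]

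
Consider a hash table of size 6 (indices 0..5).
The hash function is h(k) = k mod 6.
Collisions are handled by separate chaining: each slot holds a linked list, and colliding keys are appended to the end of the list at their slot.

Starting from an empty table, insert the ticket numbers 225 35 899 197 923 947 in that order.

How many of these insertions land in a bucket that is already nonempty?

225 → bucket 3
35 → bucket 5
899 → bucket 5 (collision)
197 → bucket 5 (collision)
923 → bucket 5 (collision)
947 → bucket 5 (collision)
Final buckets:
0: _
1: _
2: _
3: 225
4: _
5: 35 -> 899 -> 197 -> 923 -> 947

4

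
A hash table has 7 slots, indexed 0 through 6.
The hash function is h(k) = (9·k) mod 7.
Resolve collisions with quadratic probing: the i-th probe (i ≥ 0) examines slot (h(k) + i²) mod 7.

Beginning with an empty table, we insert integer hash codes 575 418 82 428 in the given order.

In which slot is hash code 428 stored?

6

Insert 575: h=2, slot 2 empty => index 2.
Insert 418: h=3, slot 3 empty => index 3.
Insert 82: h=3, slot 3 occupied => index 4.
Insert 428: h=2, slots 2,3 occupied => index 6.
Table: [∅, ∅, 575, 418, 82, ∅, 428]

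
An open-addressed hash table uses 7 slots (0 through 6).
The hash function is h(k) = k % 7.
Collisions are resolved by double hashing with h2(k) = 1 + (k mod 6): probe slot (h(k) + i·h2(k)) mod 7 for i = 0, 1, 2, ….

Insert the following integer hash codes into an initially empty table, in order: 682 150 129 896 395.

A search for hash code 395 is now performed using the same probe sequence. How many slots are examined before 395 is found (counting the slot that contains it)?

Insert 682: h=3, slot 3 empty -> index 3.
Insert 150: h=3, h2=1, slot 3 occupied -> index 4.
Insert 129: h=3, h2=4, slot 3 occupied -> index 0.
Insert 896: h=0, h2=3, slots 0,3 occupied -> index 6.
Insert 395: h=3, h2=6, slot 3 occupied -> index 2.
Table: [129, _, 395, 682, 150, _, 896]
Lookup 395: h=3, h2=6, probe 3,2 → found at 2.

2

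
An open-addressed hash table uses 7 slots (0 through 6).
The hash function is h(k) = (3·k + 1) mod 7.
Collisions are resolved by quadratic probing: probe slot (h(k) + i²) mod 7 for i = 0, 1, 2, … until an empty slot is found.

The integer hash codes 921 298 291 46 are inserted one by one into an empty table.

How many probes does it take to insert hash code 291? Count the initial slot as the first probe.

3

921 hashes to 6; slot 6 is free → place at 6.
298 hashes to 6; 6 taken → place at 0.
291 hashes to 6; 6,0 taken → place at 3.
46 hashes to 6; 6,0,3 taken → place at 1.
Table: [298, 46, ., 291, ., ., 921]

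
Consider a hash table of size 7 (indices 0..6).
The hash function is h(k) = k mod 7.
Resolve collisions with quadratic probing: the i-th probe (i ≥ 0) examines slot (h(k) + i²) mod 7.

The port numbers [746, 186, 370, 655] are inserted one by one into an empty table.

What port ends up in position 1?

Insert 746: h=4, slot 4 empty → index 4.
Insert 186: h=4, slot 4 occupied → index 5.
Insert 370: h=6, slot 6 empty → index 6.
Insert 655: h=4, slots 4,5 occupied → index 1.
Table: [—, 655, —, —, 746, 186, 370]

655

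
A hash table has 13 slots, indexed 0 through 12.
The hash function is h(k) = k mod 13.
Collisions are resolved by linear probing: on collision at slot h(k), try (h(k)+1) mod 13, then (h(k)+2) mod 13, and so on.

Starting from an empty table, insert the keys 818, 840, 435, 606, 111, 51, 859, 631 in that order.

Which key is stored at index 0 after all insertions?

51

Insert 818: h=12, slot 12 empty => index 12.
Insert 840: h=8, slot 8 empty => index 8.
Insert 435: h=6, slot 6 empty => index 6.
Insert 606: h=8, slot 8 occupied => index 9.
Insert 111: h=7, slot 7 empty => index 7.
Insert 51: h=12, slot 12 occupied => index 0.
Insert 859: h=1, slot 1 empty => index 1.
Insert 631: h=7, slots 7,8,9 occupied => index 10.
Table: [51, 859, —, —, —, —, 435, 111, 840, 606, 631, —, 818]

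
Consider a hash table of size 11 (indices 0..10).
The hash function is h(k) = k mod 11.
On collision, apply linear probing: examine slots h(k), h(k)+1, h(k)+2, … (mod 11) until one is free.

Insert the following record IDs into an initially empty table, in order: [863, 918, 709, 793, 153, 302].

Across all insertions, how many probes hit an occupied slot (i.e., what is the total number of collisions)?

863 hashes to 5; slot 5 is free → place at 5.
918 hashes to 5; 5 taken → place at 6.
709 hashes to 5; 5,6 taken → place at 7.
793 hashes to 1; slot 1 is free → place at 1.
153 hashes to 10; slot 10 is free → place at 10.
302 hashes to 5; 5,6,7 taken → place at 8.
Table: [_, 793, _, _, _, 863, 918, 709, 302, _, 153]

6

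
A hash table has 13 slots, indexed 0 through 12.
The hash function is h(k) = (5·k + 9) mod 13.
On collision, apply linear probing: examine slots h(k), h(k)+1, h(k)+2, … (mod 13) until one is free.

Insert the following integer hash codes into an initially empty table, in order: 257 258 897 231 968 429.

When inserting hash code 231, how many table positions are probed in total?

Insert 257: h=7, slot 7 empty => index 7.
Insert 258: h=12, slot 12 empty => index 12.
Insert 897: h=9, slot 9 empty => index 9.
Insert 231: h=7, slot 7 occupied => index 8.
Insert 968: h=0, slot 0 empty => index 0.
Insert 429: h=9, slot 9 occupied => index 10.
Table: [968, -, -, -, -, -, -, 257, 231, 897, 429, -, 258]

2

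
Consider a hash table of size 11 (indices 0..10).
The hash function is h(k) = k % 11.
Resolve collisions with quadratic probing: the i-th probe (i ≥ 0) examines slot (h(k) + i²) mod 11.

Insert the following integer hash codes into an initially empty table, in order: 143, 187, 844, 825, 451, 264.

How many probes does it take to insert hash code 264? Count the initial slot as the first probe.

5

143: h=0 -> slot 0
187: h=0, probe 0,1 -> slot 1
844: h=8 -> slot 8
825: h=0, probe 0,1,4 -> slot 4
451: h=0, probe 0,1,4,9 -> slot 9
264: h=0, probe 0,1,4,9,5 -> slot 5
Table: [143, 187, ∅, ∅, 825, 264, ∅, ∅, 844, 451, ∅]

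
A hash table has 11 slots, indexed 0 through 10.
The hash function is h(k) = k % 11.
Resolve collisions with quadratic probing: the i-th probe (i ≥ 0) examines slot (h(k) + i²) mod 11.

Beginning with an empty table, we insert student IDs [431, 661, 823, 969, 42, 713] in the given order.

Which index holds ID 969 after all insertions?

Insert 431: h=2, slot 2 empty -> index 2.
Insert 661: h=1, slot 1 empty -> index 1.
Insert 823: h=9, slot 9 empty -> index 9.
Insert 969: h=1, slots 1,2 occupied -> index 5.
Insert 42: h=9, slot 9 occupied -> index 10.
Insert 713: h=9, slots 9,10,2 occupied -> index 7.
Table: [∅, 661, 431, ∅, ∅, 969, ∅, 713, ∅, 823, 42]

5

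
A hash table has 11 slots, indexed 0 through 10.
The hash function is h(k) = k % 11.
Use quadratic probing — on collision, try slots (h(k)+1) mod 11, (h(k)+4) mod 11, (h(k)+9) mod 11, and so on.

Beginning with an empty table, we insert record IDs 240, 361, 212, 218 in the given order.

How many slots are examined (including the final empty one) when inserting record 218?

240 hashes to 9; slot 9 is free -> place at 9.
361 hashes to 9; 9 taken -> place at 10.
212 hashes to 3; slot 3 is free -> place at 3.
218 hashes to 9; 9,10 taken -> place at 2.
Table: [-, -, 218, 212, -, -, -, -, -, 240, 361]

3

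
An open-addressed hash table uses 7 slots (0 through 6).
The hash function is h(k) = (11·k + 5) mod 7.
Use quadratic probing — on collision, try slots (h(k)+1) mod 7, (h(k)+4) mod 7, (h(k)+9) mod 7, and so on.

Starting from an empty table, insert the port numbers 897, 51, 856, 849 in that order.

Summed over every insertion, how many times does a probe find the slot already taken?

897: h=2 → slot 2
51: h=6 → slot 6
856: h=6, probe 6,0 → slot 0
849: h=6, probe 6,0,3 → slot 3
Table: [856, -, 897, 849, -, -, 51]

3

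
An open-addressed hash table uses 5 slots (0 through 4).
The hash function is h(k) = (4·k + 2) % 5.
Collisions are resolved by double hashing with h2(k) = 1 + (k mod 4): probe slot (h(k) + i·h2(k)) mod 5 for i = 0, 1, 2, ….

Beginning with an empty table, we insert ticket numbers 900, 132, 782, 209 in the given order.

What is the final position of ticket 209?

900: h=2 -> slot 2
132: h=0 -> slot 0
782: h=0, h2=3, probe 0,3 -> slot 3
209: h=3, h2=2, probe 3,0,2,4 -> slot 4
Table: [132, ., 900, 782, 209]

4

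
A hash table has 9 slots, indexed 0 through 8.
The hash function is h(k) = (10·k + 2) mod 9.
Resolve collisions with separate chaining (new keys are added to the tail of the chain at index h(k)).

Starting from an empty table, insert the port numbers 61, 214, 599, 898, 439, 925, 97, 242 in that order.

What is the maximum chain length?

6

61 -> bucket 0
214 -> bucket 0 (collision)
599 -> bucket 7
898 -> bucket 0 (collision)
439 -> bucket 0 (collision)
925 -> bucket 0 (collision)
97 -> bucket 0 (collision)
242 -> bucket 1
Final buckets:
0: 61 -> 214 -> 898 -> 439 -> 925 -> 97
1: 242
2: -
3: -
4: -
5: -
6: -
7: 599
8: -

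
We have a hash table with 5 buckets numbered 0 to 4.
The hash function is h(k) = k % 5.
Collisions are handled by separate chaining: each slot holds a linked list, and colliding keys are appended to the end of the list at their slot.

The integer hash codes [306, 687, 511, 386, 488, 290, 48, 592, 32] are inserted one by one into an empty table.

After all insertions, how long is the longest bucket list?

Insert 306: h=1, bucket 1 empty -> new chain.
Insert 687: h=2, bucket 2 empty -> new chain.
Insert 511: h=1, bucket 1 nonempty -> append to chain.
Insert 386: h=1, bucket 1 nonempty -> append to chain.
Insert 488: h=3, bucket 3 empty -> new chain.
Insert 290: h=0, bucket 0 empty -> new chain.
Insert 48: h=3, bucket 3 nonempty -> append to chain.
Insert 592: h=2, bucket 2 nonempty -> append to chain.
Insert 32: h=2, bucket 2 nonempty -> append to chain.
Final buckets:
0: 290
1: 306 -> 511 -> 386
2: 687 -> 592 -> 32
3: 488 -> 48
4: .

3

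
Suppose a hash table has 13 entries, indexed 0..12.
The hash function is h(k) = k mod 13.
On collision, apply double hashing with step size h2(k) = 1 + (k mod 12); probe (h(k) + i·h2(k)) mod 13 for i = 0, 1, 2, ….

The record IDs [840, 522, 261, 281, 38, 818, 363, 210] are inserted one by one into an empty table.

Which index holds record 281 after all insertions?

7

840: h=8 -> slot 8
522: h=2 -> slot 2
261: h=1 -> slot 1
281: h=8, h2=6, probe 8,1,7 -> slot 7
38: h=12 -> slot 12
818: h=12, h2=3, probe 12,2,5 -> slot 5
363: h=12, h2=4, probe 12,3 -> slot 3
210: h=2, h2=7, probe 2,9 -> slot 9
Table: [_, 261, 522, 363, _, 818, _, 281, 840, 210, _, _, 38]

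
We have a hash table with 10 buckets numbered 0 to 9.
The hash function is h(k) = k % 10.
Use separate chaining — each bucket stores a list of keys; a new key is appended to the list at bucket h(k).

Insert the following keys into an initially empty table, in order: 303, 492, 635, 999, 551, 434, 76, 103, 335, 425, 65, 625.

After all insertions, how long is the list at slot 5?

303 -> bucket 3
492 -> bucket 2
635 -> bucket 5
999 -> bucket 9
551 -> bucket 1
434 -> bucket 4
76 -> bucket 6
103 -> bucket 3 (collision)
335 -> bucket 5 (collision)
425 -> bucket 5 (collision)
65 -> bucket 5 (collision)
625 -> bucket 5 (collision)
Final buckets:
0: ∅
1: 551
2: 492
3: 303 -> 103
4: 434
5: 635 -> 335 -> 425 -> 65 -> 625
6: 76
7: ∅
8: ∅
9: 999

5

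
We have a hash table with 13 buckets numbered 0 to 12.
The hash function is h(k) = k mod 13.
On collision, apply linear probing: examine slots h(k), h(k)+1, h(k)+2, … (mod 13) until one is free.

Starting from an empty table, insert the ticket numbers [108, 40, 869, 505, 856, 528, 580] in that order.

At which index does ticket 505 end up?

12

Insert 108: h=4, slot 4 empty -> index 4.
Insert 40: h=1, slot 1 empty -> index 1.
Insert 869: h=11, slot 11 empty -> index 11.
Insert 505: h=11, slot 11 occupied -> index 12.
Insert 856: h=11, slots 11,12 occupied -> index 0.
Insert 528: h=8, slot 8 empty -> index 8.
Insert 580: h=8, slot 8 occupied -> index 9.
Table: [856, 40, -, -, 108, -, -, -, 528, 580, -, 869, 505]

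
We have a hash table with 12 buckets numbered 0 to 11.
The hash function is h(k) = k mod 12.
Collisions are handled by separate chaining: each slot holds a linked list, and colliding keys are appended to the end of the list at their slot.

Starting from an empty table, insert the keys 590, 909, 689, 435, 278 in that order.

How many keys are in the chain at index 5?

590 → bucket 2
909 → bucket 9
689 → bucket 5
435 → bucket 3
278 → bucket 2 (collision)
Final buckets:
0: ∅
1: ∅
2: 590 -> 278
3: 435
4: ∅
5: 689
6: ∅
7: ∅
8: ∅
9: 909
10: ∅
11: ∅

1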